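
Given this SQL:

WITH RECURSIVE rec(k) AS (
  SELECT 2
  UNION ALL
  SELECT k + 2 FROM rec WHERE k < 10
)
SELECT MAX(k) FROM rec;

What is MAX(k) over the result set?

10

Base: k=2.
Iteration 1: 2 < 10 holds -> k = 2 + 2 = 4.
Iteration 2: 4 < 10 holds -> k = 4 + 2 = 6.
Iteration 3: 6 < 10 holds -> k = 6 + 2 = 8.
Iteration 4: 8 < 10 holds -> k = 8 + 2 = 10.
Iteration 5: 10 < 10 fails; recursion stops.
k values: 2, 4, 6, 8, 10; the maximum is 10.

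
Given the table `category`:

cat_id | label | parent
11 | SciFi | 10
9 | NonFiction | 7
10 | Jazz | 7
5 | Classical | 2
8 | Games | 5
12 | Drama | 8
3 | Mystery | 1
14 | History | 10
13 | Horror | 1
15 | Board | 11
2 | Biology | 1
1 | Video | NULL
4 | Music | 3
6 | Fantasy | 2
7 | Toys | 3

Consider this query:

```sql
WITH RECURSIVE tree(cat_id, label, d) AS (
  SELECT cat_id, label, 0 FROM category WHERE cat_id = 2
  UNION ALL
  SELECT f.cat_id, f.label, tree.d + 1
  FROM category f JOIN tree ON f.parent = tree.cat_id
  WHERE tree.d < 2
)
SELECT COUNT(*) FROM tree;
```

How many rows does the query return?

Base: cat_id=2 (Biology) at d 0.
Iteration 1: rows with parent in {2} -> Classical (id 5, d 1), Fantasy (id 6, d 1).
Iteration 2: rows with parent in {5,6} -> Games (id 8, d 2).
Iteration 3: d < 2 fails for all current rows; recursion stops.
Total rows emitted: 4.

4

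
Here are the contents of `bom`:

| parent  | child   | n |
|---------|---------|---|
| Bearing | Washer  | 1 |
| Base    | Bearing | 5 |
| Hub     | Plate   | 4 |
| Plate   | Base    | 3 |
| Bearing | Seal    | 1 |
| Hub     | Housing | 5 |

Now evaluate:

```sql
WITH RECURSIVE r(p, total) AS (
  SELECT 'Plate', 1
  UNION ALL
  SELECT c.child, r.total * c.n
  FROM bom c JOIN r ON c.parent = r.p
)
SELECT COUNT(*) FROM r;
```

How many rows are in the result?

Base: (Plate, total=1).
Iteration 1: components of {Plate} -> Base = 1*3 = 3.
Iteration 2: components of {Base} -> Bearing = 3*5 = 15.
Iteration 3: components of {Bearing} -> Seal = 15*1 = 15, Washer = 15*1 = 15.
Iteration 4: no further components; recursion stops.
Total rows emitted: 5.

5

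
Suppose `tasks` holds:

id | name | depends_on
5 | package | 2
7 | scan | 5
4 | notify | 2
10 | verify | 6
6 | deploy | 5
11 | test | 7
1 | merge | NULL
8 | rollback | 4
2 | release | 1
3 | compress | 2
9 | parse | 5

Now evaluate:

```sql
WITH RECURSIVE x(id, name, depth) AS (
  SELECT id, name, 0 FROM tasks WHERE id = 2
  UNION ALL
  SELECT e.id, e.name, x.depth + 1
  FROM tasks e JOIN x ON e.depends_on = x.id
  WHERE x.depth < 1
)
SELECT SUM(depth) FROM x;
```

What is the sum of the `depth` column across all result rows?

Base: id=2 (release) at depth 0.
Iteration 1: rows with depends_on in {2} -> compress (id 3, depth 1), notify (id 4, depth 1), package (id 5, depth 1).
Iteration 2: depth < 1 fails for all current rows; recursion stops.
SUM(depth) = 0 + 1 + 1 + 1 = 3.

3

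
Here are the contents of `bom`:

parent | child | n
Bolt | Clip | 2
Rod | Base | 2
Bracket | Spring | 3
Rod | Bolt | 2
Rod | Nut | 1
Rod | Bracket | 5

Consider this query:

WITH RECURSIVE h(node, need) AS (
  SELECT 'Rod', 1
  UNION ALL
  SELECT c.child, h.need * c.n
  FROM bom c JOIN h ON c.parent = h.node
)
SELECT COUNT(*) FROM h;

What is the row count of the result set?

7

Base: (Rod, need=1).
Iteration 1: components of {Rod} -> Base = 1*2 = 2, Bolt = 1*2 = 2, Bracket = 1*5 = 5, Nut = 1*1 = 1.
Iteration 2: components of {Base,Bolt,Bracket,Nut} -> Clip = 2*2 = 4, Spring = 5*3 = 15.
Iteration 3: no further components; recursion stops.
Total rows emitted: 7.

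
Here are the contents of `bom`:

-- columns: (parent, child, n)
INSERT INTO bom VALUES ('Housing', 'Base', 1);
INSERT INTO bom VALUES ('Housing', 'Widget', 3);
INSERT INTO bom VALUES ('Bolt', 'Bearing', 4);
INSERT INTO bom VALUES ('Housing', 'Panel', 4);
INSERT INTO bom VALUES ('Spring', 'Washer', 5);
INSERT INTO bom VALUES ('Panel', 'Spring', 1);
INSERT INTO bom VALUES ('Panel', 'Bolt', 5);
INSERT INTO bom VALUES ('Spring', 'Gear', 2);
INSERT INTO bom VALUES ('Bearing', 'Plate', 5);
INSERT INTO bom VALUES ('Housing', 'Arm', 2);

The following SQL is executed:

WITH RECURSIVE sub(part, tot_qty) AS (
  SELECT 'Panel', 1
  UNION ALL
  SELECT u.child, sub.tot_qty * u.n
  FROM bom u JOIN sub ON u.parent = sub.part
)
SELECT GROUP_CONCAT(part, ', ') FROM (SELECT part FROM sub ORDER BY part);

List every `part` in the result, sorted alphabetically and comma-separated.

Bearing, Bolt, Gear, Panel, Plate, Spring, Washer

Base: (Panel, tot_qty=1).
Iteration 1: components of {Panel} -> Bolt = 1*5 = 5, Spring = 1*1 = 1.
Iteration 2: components of {Bolt,Spring} -> Bearing = 5*4 = 20, Gear = 1*2 = 2, Washer = 1*5 = 5.
Iteration 3: components of {Bearing,Gear,Washer} -> Plate = 20*5 = 100.
Iteration 4: no further components; recursion stops.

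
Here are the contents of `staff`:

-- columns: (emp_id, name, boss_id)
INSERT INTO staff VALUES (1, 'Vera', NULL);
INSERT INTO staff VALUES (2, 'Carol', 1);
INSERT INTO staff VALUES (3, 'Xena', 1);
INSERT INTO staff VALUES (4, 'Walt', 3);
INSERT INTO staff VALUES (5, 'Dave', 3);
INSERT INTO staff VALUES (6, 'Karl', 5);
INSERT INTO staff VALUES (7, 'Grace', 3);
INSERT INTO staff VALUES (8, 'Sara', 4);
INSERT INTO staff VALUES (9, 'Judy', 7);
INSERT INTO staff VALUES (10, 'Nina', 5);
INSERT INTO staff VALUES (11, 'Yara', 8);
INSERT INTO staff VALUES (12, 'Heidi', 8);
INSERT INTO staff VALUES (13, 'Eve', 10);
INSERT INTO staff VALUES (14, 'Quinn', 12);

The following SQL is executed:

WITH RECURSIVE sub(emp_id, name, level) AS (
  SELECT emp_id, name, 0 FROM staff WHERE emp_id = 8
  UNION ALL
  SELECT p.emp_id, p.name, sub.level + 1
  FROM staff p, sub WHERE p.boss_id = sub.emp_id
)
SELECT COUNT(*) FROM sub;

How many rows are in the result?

Base: emp_id=8 (Sara) at level 0.
Iteration 1: rows with boss_id in {8} -> Yara (id 11, level 1), Heidi (id 12, level 1).
Iteration 2: rows with boss_id in {11,12} -> Quinn (id 14, level 2).
Iteration 3: no rows with boss_id in {14}; recursion stops.
Total rows emitted: 4.

4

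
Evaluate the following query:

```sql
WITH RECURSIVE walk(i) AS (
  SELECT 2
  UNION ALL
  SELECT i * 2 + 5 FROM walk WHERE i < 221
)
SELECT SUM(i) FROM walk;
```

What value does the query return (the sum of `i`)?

854

Base: i=2.
Iteration 1: 2 < 221 holds -> i = 2 * 2 + 5 = 9.
Iteration 2: 9 < 221 holds -> i = 9 * 2 + 5 = 23.
Iteration 3: 23 < 221 holds -> i = 23 * 2 + 5 = 51.
Iteration 4: 51 < 221 holds -> i = 51 * 2 + 5 = 107.
Iteration 5: 107 < 221 holds -> i = 107 * 2 + 5 = 219.
Iteration 6: 219 < 221 holds -> i = 219 * 2 + 5 = 443.
Iteration 7: 443 < 221 fails; recursion stops.
SUM(i) = 2 + 9 + 23 + 51 + 107 + 219 + 443 = 854.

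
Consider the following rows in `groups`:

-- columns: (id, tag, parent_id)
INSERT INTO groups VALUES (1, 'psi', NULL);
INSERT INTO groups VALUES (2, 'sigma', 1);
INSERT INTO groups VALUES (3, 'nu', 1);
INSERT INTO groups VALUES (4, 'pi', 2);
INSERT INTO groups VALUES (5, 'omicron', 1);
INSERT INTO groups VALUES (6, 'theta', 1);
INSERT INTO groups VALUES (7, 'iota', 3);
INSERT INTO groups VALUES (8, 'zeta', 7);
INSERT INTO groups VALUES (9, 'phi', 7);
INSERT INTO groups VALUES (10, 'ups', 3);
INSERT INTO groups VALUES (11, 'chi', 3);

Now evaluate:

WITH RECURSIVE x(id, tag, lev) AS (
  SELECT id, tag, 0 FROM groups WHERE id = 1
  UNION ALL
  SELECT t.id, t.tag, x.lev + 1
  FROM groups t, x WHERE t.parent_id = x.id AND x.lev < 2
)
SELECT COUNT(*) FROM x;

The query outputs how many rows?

9

Base: id=1 (psi) at lev 0.
Iteration 1: rows with parent_id in {1} -> sigma (id 2, lev 1), nu (id 3, lev 1), omicron (id 5, lev 1), theta (id 6, lev 1).
Iteration 2: rows with parent_id in {2,3,5,6} -> pi (id 4, lev 2), iota (id 7, lev 2), ups (id 10, lev 2), chi (id 11, lev 2).
Iteration 3: lev < 2 fails for all current rows; recursion stops.
Total rows emitted: 9.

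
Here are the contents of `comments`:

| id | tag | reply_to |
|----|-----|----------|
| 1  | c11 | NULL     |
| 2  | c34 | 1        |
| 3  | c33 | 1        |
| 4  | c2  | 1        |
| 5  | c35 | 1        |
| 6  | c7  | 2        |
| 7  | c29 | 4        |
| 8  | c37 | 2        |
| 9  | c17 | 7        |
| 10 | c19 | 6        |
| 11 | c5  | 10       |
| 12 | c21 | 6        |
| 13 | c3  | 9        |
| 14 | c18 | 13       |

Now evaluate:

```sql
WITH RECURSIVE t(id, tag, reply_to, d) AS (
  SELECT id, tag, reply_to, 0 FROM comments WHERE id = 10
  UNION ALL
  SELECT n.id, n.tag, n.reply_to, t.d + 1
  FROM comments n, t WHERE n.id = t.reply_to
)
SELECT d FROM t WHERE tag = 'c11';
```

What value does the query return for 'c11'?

Base: id=10 (c19), reply_to=6, d 0.
Iteration 1: join on id=6 -> c7 (id 6, reply_to=2, d 1).
Iteration 2: join on id=2 -> c34 (id 2, reply_to=1, d 2).
Iteration 3: join on id=1 -> c11 (id 1, reply_to=NULL, d 3).
Iteration 4: reply_to is NULL; no match; recursion stops.

3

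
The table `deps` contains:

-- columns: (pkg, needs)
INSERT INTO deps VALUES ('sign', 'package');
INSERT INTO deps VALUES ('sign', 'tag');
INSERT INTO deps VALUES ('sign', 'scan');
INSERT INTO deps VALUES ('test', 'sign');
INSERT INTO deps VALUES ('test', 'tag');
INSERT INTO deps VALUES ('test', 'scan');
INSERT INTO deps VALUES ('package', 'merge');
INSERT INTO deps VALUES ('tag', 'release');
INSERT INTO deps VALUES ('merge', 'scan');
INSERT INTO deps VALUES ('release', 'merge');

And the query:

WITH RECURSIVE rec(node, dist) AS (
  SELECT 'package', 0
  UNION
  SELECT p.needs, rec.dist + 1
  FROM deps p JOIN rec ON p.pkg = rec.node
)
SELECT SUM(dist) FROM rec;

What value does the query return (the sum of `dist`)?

Base: (package, dist=0).
Iteration 1: edges from {package} -> (merge, dist=1).
Iteration 2: edges from {merge} -> (scan, dist=2).
Iteration 3: no outgoing edges from {scan}; recursion stops.
SUM(dist) = 0 + 1 + 2 = 3.

3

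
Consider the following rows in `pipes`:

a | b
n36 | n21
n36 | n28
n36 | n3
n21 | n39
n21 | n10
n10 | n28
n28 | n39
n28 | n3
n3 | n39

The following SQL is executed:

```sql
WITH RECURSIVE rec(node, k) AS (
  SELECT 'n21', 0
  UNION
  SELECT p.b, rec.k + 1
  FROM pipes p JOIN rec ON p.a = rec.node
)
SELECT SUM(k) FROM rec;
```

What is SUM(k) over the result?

14

Base: (n21, k=0).
Iteration 1: edges from {n21} -> (n10, k=1), (n39, k=1).
Iteration 2: edges from {n10,n39} -> (n28, k=2).
Iteration 3: edges from {n28} -> (n3, k=3), (n39, k=3).
Iteration 4: edges from {n3,n39} -> (n39, k=4).
Iteration 5: no outgoing edges from {n39}; recursion stops.
SUM(k) = 0 + 1 + 1 + 2 + 3 + 3 + 4 = 14.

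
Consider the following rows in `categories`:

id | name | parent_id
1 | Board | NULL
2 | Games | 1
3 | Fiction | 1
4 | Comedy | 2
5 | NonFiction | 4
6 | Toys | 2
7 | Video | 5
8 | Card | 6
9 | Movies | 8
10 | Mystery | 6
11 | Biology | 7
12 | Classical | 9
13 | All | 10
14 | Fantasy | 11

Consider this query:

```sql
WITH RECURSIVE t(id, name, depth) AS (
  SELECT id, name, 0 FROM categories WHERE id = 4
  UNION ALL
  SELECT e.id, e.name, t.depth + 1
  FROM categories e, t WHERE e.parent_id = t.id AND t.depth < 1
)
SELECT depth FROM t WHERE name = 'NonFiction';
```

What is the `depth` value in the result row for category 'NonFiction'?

1

Base: id=4 (Comedy) at depth 0.
Iteration 1: rows with parent_id in {4} -> NonFiction (id 5, depth 1).
Iteration 2: depth < 1 fails for all current rows; recursion stops.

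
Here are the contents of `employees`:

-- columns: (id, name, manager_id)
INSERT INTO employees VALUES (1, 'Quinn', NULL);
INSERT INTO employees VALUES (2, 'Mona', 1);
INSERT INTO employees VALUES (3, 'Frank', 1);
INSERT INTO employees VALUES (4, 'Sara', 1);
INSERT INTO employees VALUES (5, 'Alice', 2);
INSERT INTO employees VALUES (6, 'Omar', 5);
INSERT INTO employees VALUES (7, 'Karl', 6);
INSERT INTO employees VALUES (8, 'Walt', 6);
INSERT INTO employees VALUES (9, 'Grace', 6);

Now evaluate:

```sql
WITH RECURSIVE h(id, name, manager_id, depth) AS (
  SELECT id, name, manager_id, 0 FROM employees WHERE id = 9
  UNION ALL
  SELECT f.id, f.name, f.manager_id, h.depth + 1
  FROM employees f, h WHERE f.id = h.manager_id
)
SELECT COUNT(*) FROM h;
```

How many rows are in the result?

Base: id=9 (Grace), manager_id=6, depth 0.
Iteration 1: join on id=6 -> Omar (id 6, manager_id=5, depth 1).
Iteration 2: join on id=5 -> Alice (id 5, manager_id=2, depth 2).
Iteration 3: join on id=2 -> Mona (id 2, manager_id=1, depth 3).
Iteration 4: join on id=1 -> Quinn (id 1, manager_id=NULL, depth 4).
Iteration 5: manager_id is NULL; no match; recursion stops.
Total rows emitted: 5.

5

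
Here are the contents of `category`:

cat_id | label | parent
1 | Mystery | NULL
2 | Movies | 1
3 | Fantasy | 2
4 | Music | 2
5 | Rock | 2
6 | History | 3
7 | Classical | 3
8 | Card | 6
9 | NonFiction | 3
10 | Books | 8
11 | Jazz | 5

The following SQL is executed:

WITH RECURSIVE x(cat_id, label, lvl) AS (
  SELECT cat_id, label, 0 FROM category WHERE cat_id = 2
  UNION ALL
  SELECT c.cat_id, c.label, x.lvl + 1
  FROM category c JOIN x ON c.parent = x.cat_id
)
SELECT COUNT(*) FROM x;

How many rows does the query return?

10

Base: cat_id=2 (Movies) at lvl 0.
Iteration 1: rows with parent in {2} -> Fantasy (id 3, lvl 1), Music (id 4, lvl 1), Rock (id 5, lvl 1).
Iteration 2: rows with parent in {3,4,5} -> History (id 6, lvl 2), Classical (id 7, lvl 2), NonFiction (id 9, lvl 2), Jazz (id 11, lvl 2).
Iteration 3: rows with parent in {6,7,9,11} -> Card (id 8, lvl 3).
Iteration 4: rows with parent in {8} -> Books (id 10, lvl 4).
Iteration 5: no rows with parent in {10}; recursion stops.
Total rows emitted: 10.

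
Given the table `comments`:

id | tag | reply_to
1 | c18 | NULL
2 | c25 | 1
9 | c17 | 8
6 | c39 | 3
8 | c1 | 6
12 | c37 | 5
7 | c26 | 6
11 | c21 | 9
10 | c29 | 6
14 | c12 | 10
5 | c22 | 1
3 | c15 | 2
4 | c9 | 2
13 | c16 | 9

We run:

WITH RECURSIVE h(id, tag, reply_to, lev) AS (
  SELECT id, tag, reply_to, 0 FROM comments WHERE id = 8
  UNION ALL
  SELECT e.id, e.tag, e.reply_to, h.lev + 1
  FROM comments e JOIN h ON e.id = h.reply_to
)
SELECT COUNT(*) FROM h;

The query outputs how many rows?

Base: id=8 (c1), reply_to=6, lev 0.
Iteration 1: join on id=6 -> c39 (id 6, reply_to=3, lev 1).
Iteration 2: join on id=3 -> c15 (id 3, reply_to=2, lev 2).
Iteration 3: join on id=2 -> c25 (id 2, reply_to=1, lev 3).
Iteration 4: join on id=1 -> c18 (id 1, reply_to=NULL, lev 4).
Iteration 5: reply_to is NULL; no match; recursion stops.
Total rows emitted: 5.

5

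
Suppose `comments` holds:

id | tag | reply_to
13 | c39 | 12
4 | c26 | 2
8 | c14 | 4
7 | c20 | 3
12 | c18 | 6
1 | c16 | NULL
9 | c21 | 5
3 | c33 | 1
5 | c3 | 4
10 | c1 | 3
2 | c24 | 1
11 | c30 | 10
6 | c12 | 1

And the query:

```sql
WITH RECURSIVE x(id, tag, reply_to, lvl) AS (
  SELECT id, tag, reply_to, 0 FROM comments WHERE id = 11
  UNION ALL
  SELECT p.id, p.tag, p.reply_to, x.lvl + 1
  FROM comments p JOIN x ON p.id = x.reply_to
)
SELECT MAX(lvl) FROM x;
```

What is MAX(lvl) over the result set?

3

Base: id=11 (c30), reply_to=10, lvl 0.
Iteration 1: join on id=10 -> c1 (id 10, reply_to=3, lvl 1).
Iteration 2: join on id=3 -> c33 (id 3, reply_to=1, lvl 2).
Iteration 3: join on id=1 -> c16 (id 1, reply_to=NULL, lvl 3).
Iteration 4: reply_to is NULL; no match; recursion stops.
lvl values: 0, 1, 2, 3; the maximum is 3.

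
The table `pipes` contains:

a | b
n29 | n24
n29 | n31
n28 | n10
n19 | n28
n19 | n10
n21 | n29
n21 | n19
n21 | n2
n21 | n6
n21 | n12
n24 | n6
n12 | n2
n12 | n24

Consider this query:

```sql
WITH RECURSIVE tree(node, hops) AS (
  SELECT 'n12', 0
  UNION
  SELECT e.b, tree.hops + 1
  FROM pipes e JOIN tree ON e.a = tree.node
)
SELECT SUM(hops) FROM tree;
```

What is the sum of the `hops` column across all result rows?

Base: (n12, hops=0).
Iteration 1: edges from {n12} -> (n2, hops=1), (n24, hops=1).
Iteration 2: edges from {n2,n24} -> (n6, hops=2).
Iteration 3: no outgoing edges from {n6}; recursion stops.
SUM(hops) = 0 + 1 + 1 + 2 = 4.

4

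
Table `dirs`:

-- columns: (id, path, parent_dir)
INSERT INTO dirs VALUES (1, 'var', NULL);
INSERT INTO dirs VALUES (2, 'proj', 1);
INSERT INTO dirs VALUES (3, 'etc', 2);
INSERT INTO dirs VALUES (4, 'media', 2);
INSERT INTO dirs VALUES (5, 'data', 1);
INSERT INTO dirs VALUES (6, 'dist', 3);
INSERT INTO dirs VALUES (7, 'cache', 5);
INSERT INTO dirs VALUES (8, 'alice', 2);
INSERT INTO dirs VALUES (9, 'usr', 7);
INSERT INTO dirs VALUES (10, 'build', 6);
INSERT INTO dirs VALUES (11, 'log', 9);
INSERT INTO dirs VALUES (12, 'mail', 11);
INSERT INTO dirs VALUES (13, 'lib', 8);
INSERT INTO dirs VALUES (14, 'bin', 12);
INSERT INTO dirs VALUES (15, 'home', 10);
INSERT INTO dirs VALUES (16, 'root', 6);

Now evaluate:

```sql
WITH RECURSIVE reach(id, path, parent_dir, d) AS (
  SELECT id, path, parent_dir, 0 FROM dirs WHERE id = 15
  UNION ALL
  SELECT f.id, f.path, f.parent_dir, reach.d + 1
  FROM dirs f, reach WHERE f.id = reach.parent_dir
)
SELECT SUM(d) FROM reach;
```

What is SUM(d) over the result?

15

Base: id=15 (home), parent_dir=10, d 0.
Iteration 1: join on id=10 -> build (id 10, parent_dir=6, d 1).
Iteration 2: join on id=6 -> dist (id 6, parent_dir=3, d 2).
Iteration 3: join on id=3 -> etc (id 3, parent_dir=2, d 3).
Iteration 4: join on id=2 -> proj (id 2, parent_dir=1, d 4).
Iteration 5: join on id=1 -> var (id 1, parent_dir=NULL, d 5).
Iteration 6: parent_dir is NULL; no match; recursion stops.
SUM(d) = 0 + 1 + 2 + 3 + 4 + 5 = 15.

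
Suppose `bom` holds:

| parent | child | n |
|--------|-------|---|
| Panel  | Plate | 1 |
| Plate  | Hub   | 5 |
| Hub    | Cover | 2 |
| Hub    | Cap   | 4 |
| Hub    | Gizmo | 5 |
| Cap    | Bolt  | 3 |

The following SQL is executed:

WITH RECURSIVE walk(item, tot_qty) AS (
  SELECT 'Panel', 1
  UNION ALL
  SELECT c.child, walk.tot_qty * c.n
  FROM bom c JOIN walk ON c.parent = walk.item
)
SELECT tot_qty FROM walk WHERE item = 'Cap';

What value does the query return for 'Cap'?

Base: (Panel, tot_qty=1).
Iteration 1: components of {Panel} -> Plate = 1*1 = 1.
Iteration 2: components of {Plate} -> Hub = 1*5 = 5.
Iteration 3: components of {Hub} -> Cap = 5*4 = 20, Cover = 5*2 = 10, Gizmo = 5*5 = 25.
Iteration 4: components of {Cap,Cover,Gizmo} -> Bolt = 20*3 = 60.
Iteration 5: no further components; recursion stops.

20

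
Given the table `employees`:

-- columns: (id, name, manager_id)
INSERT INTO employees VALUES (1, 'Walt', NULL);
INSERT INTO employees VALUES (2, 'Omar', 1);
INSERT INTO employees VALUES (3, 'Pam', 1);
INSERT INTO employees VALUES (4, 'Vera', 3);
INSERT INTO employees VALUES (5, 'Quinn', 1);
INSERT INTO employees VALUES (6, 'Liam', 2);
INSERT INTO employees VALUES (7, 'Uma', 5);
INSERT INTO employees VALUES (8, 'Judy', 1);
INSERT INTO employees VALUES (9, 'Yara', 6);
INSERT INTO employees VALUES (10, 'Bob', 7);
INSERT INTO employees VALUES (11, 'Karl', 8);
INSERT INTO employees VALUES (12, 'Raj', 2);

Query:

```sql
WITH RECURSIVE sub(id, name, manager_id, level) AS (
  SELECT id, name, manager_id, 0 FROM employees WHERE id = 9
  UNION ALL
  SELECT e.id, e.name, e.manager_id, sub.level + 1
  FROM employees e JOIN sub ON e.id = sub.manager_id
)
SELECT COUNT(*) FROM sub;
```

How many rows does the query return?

Base: id=9 (Yara), manager_id=6, level 0.
Iteration 1: join on id=6 -> Liam (id 6, manager_id=2, level 1).
Iteration 2: join on id=2 -> Omar (id 2, manager_id=1, level 2).
Iteration 3: join on id=1 -> Walt (id 1, manager_id=NULL, level 3).
Iteration 4: manager_id is NULL; no match; recursion stops.
Total rows emitted: 4.

4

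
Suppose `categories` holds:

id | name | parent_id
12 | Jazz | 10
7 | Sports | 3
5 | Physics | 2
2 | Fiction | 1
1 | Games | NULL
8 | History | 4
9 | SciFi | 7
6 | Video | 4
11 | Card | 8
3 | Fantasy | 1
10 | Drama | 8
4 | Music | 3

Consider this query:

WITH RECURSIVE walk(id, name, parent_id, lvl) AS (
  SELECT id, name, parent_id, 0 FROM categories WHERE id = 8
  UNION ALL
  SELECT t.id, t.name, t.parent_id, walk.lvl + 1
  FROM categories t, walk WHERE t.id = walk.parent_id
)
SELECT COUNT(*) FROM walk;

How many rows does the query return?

4

Base: id=8 (History), parent_id=4, lvl 0.
Iteration 1: join on id=4 -> Music (id 4, parent_id=3, lvl 1).
Iteration 2: join on id=3 -> Fantasy (id 3, parent_id=1, lvl 2).
Iteration 3: join on id=1 -> Games (id 1, parent_id=NULL, lvl 3).
Iteration 4: parent_id is NULL; no match; recursion stops.
Total rows emitted: 4.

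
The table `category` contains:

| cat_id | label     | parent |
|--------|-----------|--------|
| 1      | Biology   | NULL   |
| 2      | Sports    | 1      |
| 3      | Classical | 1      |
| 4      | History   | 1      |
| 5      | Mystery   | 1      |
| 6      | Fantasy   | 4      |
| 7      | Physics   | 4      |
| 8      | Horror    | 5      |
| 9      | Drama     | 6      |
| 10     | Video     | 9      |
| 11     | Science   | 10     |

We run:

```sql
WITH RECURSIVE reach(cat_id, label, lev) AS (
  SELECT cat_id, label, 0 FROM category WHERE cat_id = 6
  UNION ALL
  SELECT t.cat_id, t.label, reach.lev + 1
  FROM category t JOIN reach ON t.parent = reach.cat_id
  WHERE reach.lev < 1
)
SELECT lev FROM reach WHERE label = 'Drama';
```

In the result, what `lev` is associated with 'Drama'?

Base: cat_id=6 (Fantasy) at lev 0.
Iteration 1: rows with parent in {6} -> Drama (id 9, lev 1).
Iteration 2: lev < 1 fails for all current rows; recursion stops.

1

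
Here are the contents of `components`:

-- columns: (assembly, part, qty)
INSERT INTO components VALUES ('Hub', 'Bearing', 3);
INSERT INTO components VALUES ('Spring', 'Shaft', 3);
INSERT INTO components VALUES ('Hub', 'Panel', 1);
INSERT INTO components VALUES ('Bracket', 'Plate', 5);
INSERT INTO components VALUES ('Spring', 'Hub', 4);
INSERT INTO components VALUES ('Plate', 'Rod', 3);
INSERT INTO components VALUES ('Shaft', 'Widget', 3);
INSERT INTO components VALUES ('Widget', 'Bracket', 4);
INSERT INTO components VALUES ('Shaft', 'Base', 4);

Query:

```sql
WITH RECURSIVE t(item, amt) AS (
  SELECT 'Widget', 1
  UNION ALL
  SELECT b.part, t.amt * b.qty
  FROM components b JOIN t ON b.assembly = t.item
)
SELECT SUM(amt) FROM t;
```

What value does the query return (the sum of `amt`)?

85

Base: (Widget, amt=1).
Iteration 1: components of {Widget} -> Bracket = 1*4 = 4.
Iteration 2: components of {Bracket} -> Plate = 4*5 = 20.
Iteration 3: components of {Plate} -> Rod = 20*3 = 60.
Iteration 4: no further components; recursion stops.
SUM(amt) = 1 + 4 + 20 + 60 = 85.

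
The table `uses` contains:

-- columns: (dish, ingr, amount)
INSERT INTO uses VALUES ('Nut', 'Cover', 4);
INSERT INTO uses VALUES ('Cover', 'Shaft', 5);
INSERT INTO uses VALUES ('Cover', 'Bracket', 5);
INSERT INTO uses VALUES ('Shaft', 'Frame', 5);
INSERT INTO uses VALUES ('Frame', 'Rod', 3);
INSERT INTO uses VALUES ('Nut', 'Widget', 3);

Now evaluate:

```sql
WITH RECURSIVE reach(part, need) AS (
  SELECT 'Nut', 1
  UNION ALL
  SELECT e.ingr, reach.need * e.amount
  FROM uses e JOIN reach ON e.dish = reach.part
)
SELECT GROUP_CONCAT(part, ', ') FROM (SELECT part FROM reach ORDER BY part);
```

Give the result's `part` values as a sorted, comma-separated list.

Bracket, Cover, Frame, Nut, Rod, Shaft, Widget

Base: (Nut, need=1).
Iteration 1: components of {Nut} -> Cover = 1*4 = 4, Widget = 1*3 = 3.
Iteration 2: components of {Cover,Widget} -> Bracket = 4*5 = 20, Shaft = 4*5 = 20.
Iteration 3: components of {Bracket,Shaft} -> Frame = 20*5 = 100.
Iteration 4: components of {Frame} -> Rod = 100*3 = 300.
Iteration 5: no further components; recursion stops.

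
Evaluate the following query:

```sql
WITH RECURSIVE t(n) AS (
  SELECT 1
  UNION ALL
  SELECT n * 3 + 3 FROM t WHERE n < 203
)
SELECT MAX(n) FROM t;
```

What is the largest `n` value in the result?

606

Base: n=1.
Iteration 1: 1 < 203 holds -> n = 1 * 3 + 3 = 6.
Iteration 2: 6 < 203 holds -> n = 6 * 3 + 3 = 21.
Iteration 3: 21 < 203 holds -> n = 21 * 3 + 3 = 66.
Iteration 4: 66 < 203 holds -> n = 66 * 3 + 3 = 201.
Iteration 5: 201 < 203 holds -> n = 201 * 3 + 3 = 606.
Iteration 6: 606 < 203 fails; recursion stops.
n values: 1, 6, 21, 66, 201, 606; the maximum is 606.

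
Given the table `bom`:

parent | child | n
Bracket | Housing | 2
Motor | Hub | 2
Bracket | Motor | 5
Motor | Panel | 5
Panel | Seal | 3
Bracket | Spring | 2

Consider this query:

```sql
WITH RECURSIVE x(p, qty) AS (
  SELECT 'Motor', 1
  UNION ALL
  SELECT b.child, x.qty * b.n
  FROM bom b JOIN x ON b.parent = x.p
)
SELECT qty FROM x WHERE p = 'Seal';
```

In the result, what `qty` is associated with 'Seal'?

Base: (Motor, qty=1).
Iteration 1: components of {Motor} -> Hub = 1*2 = 2, Panel = 1*5 = 5.
Iteration 2: components of {Hub,Panel} -> Seal = 5*3 = 15.
Iteration 3: no further components; recursion stops.

15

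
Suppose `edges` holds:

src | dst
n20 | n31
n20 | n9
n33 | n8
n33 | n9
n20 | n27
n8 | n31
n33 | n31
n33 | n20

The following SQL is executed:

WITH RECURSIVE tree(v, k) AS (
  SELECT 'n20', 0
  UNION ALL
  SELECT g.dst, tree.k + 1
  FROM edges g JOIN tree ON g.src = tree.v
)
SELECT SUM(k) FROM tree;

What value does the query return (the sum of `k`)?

3

Base: (n20, k=0).
Iteration 1: edges from {n20} -> (n27, k=1), (n31, k=1), (n9, k=1).
Iteration 2: no outgoing edges from {n27,n31,n9}; recursion stops.
SUM(k) = 0 + 1 + 1 + 1 = 3.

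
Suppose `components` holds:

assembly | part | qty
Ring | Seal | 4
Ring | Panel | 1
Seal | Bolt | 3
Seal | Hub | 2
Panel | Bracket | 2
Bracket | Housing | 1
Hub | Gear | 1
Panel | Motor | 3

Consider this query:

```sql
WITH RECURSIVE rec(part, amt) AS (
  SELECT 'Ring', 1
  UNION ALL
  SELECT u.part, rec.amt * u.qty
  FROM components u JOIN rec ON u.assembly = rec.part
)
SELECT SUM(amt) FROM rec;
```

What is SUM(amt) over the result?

41

Base: (Ring, amt=1).
Iteration 1: components of {Ring} -> Panel = 1*1 = 1, Seal = 1*4 = 4.
Iteration 2: components of {Panel,Seal} -> Bolt = 4*3 = 12, Bracket = 1*2 = 2, Hub = 4*2 = 8, Motor = 1*3 = 3.
Iteration 3: components of {Bolt,Bracket,Hub,Motor} -> Gear = 8*1 = 8, Housing = 2*1 = 2.
Iteration 4: no further components; recursion stops.
SUM(amt) = 1 + 4 + 1 + 12 + 8 + 2 + 3 + 8 + 2 = 41.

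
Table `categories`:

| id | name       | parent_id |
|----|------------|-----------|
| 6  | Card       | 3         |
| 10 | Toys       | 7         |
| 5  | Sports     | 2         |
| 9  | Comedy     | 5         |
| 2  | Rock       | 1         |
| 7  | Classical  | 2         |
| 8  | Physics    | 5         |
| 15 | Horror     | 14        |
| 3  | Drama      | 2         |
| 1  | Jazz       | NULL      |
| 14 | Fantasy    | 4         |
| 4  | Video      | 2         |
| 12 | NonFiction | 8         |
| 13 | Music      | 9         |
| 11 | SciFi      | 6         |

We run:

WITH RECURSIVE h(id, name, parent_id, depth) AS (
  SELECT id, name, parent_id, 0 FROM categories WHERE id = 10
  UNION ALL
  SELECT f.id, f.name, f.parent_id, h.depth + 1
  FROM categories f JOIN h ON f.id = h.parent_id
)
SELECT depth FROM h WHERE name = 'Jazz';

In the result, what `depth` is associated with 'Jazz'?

3

Base: id=10 (Toys), parent_id=7, depth 0.
Iteration 1: join on id=7 -> Classical (id 7, parent_id=2, depth 1).
Iteration 2: join on id=2 -> Rock (id 2, parent_id=1, depth 2).
Iteration 3: join on id=1 -> Jazz (id 1, parent_id=NULL, depth 3).
Iteration 4: parent_id is NULL; no match; recursion stops.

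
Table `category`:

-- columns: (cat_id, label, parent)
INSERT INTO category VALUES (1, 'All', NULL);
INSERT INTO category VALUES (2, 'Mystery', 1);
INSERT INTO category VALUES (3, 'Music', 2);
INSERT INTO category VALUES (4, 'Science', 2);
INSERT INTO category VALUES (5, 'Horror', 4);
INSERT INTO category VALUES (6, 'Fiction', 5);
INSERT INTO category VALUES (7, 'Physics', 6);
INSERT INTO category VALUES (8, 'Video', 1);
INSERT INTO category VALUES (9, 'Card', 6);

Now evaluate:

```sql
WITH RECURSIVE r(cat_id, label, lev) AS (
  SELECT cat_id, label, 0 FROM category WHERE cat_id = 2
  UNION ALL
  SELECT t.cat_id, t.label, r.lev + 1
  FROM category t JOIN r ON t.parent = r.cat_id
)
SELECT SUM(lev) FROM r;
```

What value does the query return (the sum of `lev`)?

Base: cat_id=2 (Mystery) at lev 0.
Iteration 1: rows with parent in {2} -> Music (id 3, lev 1), Science (id 4, lev 1).
Iteration 2: rows with parent in {3,4} -> Horror (id 5, lev 2).
Iteration 3: rows with parent in {5} -> Fiction (id 6, lev 3).
Iteration 4: rows with parent in {6} -> Physics (id 7, lev 4), Card (id 9, lev 4).
Iteration 5: no rows with parent in {7,9}; recursion stops.
SUM(lev) = 0 + 1 + 1 + 2 + 3 + 4 + 4 = 15.

15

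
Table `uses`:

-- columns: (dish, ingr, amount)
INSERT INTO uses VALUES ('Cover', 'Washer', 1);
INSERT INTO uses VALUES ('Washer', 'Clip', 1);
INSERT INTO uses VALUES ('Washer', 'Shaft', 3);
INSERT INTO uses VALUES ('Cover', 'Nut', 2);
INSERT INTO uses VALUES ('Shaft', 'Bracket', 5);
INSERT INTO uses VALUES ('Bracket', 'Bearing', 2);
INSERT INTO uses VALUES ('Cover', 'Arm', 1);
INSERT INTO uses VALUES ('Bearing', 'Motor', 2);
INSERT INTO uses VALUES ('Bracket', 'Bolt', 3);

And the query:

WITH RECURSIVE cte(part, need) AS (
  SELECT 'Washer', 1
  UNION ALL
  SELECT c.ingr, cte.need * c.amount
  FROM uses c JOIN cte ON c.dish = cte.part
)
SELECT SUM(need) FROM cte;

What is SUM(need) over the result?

Base: (Washer, need=1).
Iteration 1: components of {Washer} -> Clip = 1*1 = 1, Shaft = 1*3 = 3.
Iteration 2: components of {Clip,Shaft} -> Bracket = 3*5 = 15.
Iteration 3: components of {Bracket} -> Bearing = 15*2 = 30, Bolt = 15*3 = 45.
Iteration 4: components of {Bearing,Bolt} -> Motor = 30*2 = 60.
Iteration 5: no further components; recursion stops.
SUM(need) = 1 + 1 + 3 + 15 + 30 + 45 + 60 = 155.

155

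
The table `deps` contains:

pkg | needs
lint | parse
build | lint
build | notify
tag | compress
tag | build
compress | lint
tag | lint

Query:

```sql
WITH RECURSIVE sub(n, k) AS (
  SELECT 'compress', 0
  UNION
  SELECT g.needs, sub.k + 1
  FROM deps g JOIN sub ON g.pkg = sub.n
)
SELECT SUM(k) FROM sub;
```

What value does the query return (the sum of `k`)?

3

Base: (compress, k=0).
Iteration 1: edges from {compress} -> (lint, k=1).
Iteration 2: edges from {lint} -> (parse, k=2).
Iteration 3: no outgoing edges from {parse}; recursion stops.
SUM(k) = 0 + 1 + 2 = 3.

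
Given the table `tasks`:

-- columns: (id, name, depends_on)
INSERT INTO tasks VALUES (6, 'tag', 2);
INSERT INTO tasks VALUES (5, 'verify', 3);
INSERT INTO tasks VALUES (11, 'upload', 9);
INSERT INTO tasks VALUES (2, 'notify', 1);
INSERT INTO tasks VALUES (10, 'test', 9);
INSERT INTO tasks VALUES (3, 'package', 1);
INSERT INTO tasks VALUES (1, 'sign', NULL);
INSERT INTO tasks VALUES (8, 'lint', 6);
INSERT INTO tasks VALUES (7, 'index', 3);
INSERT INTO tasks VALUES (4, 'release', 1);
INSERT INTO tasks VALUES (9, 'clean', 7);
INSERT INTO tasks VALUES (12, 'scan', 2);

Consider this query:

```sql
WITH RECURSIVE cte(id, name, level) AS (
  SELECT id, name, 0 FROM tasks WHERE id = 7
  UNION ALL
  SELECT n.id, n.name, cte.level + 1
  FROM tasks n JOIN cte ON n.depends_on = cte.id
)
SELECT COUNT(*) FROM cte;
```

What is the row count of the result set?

Base: id=7 (index) at level 0.
Iteration 1: rows with depends_on in {7} -> clean (id 9, level 1).
Iteration 2: rows with depends_on in {9} -> test (id 10, level 2), upload (id 11, level 2).
Iteration 3: no rows with depends_on in {10,11}; recursion stops.
Total rows emitted: 4.

4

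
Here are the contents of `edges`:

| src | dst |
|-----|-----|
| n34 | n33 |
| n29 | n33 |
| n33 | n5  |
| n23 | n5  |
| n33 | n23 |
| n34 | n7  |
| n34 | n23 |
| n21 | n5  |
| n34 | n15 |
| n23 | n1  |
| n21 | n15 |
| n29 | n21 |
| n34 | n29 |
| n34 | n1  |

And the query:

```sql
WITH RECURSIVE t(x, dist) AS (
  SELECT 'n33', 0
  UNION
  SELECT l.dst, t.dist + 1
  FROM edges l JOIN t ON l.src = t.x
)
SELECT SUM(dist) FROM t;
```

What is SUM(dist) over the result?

Base: (n33, dist=0).
Iteration 1: edges from {n33} -> (n23, dist=1), (n5, dist=1).
Iteration 2: edges from {n23,n5} -> (n1, dist=2), (n5, dist=2).
Iteration 3: no outgoing edges from {n1,n5}; recursion stops.
SUM(dist) = 0 + 1 + 1 + 2 + 2 = 6.

6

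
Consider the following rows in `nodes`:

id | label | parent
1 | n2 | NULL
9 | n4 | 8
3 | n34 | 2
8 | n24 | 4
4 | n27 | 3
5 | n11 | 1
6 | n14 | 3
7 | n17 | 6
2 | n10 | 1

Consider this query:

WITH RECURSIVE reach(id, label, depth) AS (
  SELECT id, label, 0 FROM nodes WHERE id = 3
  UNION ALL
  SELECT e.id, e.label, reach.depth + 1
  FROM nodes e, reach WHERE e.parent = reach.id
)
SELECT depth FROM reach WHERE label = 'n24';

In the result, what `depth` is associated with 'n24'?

Base: id=3 (n34) at depth 0.
Iteration 1: rows with parent in {3} -> n27 (id 4, depth 1), n14 (id 6, depth 1).
Iteration 2: rows with parent in {4,6} -> n17 (id 7, depth 2), n24 (id 8, depth 2).
Iteration 3: rows with parent in {7,8} -> n4 (id 9, depth 3).
Iteration 4: no rows with parent in {9}; recursion stops.

2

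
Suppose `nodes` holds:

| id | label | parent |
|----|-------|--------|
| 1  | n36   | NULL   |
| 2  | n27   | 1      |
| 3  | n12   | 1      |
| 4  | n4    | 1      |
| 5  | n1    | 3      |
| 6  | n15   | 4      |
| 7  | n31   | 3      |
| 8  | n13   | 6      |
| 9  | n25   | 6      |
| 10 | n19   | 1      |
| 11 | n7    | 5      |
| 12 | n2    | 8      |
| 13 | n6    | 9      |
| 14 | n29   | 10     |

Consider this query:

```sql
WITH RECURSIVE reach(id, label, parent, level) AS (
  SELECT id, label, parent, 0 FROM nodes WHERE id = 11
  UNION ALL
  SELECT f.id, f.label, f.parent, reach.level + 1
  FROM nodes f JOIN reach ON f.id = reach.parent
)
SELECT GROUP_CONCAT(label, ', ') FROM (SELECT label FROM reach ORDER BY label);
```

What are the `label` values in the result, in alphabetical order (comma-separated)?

n1, n12, n36, n7

Base: id=11 (n7), parent=5, level 0.
Iteration 1: join on id=5 -> n1 (id 5, parent=3, level 1).
Iteration 2: join on id=3 -> n12 (id 3, parent=1, level 2).
Iteration 3: join on id=1 -> n36 (id 1, parent=NULL, level 3).
Iteration 4: parent is NULL; no match; recursion stops.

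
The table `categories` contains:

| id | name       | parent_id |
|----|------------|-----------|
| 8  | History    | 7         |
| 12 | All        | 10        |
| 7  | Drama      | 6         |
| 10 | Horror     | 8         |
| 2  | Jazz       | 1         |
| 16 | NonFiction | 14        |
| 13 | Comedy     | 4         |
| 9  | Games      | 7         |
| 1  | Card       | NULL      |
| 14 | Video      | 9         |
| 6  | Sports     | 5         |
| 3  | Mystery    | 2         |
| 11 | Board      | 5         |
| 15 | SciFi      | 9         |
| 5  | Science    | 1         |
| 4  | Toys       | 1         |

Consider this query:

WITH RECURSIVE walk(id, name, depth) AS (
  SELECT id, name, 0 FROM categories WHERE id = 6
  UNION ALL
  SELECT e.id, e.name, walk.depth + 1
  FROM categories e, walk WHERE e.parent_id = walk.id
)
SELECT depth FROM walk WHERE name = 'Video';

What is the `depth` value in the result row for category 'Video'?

Base: id=6 (Sports) at depth 0.
Iteration 1: rows with parent_id in {6} -> Drama (id 7, depth 1).
Iteration 2: rows with parent_id in {7} -> History (id 8, depth 2), Games (id 9, depth 2).
Iteration 3: rows with parent_id in {8,9} -> Horror (id 10, depth 3), Video (id 14, depth 3), SciFi (id 15, depth 3).
Iteration 4: rows with parent_id in {10,14,15} -> All (id 12, depth 4), NonFiction (id 16, depth 4).
Iteration 5: no rows with parent_id in {12,16}; recursion stops.

3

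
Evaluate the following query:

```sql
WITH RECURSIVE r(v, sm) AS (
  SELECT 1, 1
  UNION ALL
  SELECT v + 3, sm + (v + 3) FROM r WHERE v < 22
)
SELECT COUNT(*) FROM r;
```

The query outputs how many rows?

Base: v=1, sm=1.
Iteration 1: 1 < 22 holds -> v = 1 + 3 = 4, sm = 1 + 4 = 5.
Iteration 2: 4 < 22 holds -> v = 4 + 3 = 7, sm = 5 + 7 = 12.
Iteration 3: 7 < 22 holds -> v = 7 + 3 = 10, sm = 12 + 10 = 22.
Iteration 4: 10 < 22 holds -> v = 10 + 3 = 13, sm = 22 + 13 = 35.
Iteration 5: 13 < 22 holds -> v = 13 + 3 = 16, sm = 35 + 16 = 51.
Iteration 6: 16 < 22 holds -> v = 16 + 3 = 19, sm = 51 + 19 = 70.
Iteration 7: 19 < 22 holds -> v = 19 + 3 = 22, sm = 70 + 22 = 92.
Iteration 8: 22 < 22 fails; recursion stops.
Total rows emitted: 8.

8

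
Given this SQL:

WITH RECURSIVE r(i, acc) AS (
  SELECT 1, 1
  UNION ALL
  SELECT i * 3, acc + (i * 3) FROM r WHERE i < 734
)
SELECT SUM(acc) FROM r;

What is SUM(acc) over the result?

Base: i=1, acc=1.
Iteration 1: 1 < 734 holds -> i = 1 * 3 = 3, acc = 1 + 3 = 4.
Iteration 2: 3 < 734 holds -> i = 3 * 3 = 9, acc = 4 + 9 = 13.
Iteration 3: 9 < 734 holds -> i = 9 * 3 = 27, acc = 13 + 27 = 40.
Iteration 4: 27 < 734 holds -> i = 27 * 3 = 81, acc = 40 + 81 = 121.
Iteration 5: 81 < 734 holds -> i = 81 * 3 = 243, acc = 121 + 243 = 364.
Iteration 6: 243 < 734 holds -> i = 243 * 3 = 729, acc = 364 + 729 = 1093.
Iteration 7: 729 < 734 holds -> i = 729 * 3 = 2187, acc = 1093 + 2187 = 3280.
Iteration 8: 2187 < 734 fails; recursion stops.
SUM(acc) = 1 + 4 + 13 + 40 + 121 + 364 + 1093 + 3280 = 4916.

4916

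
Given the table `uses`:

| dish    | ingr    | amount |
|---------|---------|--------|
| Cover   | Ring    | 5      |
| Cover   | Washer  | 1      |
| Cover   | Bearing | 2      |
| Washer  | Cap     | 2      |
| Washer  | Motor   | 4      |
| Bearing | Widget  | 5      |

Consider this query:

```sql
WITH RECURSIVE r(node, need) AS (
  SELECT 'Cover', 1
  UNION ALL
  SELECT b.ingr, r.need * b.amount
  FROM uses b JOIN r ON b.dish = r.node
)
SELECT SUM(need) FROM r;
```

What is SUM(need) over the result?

Base: (Cover, need=1).
Iteration 1: components of {Cover} -> Bearing = 1*2 = 2, Ring = 1*5 = 5, Washer = 1*1 = 1.
Iteration 2: components of {Bearing,Ring,Washer} -> Cap = 1*2 = 2, Motor = 1*4 = 4, Widget = 2*5 = 10.
Iteration 3: no further components; recursion stops.
SUM(need) = 1 + 5 + 1 + 2 + 4 + 2 + 10 = 25.

25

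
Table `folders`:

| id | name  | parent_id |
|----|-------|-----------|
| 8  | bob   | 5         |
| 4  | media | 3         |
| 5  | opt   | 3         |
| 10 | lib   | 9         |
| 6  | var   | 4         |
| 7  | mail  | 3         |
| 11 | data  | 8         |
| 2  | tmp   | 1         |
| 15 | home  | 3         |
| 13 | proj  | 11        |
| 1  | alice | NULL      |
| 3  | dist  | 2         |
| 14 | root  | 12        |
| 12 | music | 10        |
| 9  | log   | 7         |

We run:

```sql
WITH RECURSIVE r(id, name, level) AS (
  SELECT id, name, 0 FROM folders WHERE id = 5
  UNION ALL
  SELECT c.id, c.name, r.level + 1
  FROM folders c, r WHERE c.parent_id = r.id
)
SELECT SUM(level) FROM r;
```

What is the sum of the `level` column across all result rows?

Base: id=5 (opt) at level 0.
Iteration 1: rows with parent_id in {5} -> bob (id 8, level 1).
Iteration 2: rows with parent_id in {8} -> data (id 11, level 2).
Iteration 3: rows with parent_id in {11} -> proj (id 13, level 3).
Iteration 4: no rows with parent_id in {13}; recursion stops.
SUM(level) = 0 + 1 + 2 + 3 = 6.

6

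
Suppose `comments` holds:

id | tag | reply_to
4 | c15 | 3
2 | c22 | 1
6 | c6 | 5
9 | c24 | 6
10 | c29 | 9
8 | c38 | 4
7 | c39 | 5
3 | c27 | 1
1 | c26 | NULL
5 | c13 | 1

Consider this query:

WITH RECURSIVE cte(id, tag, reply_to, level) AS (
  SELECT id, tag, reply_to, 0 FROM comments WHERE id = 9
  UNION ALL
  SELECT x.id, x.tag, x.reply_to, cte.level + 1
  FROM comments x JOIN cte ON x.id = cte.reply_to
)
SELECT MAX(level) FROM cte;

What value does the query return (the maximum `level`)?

Base: id=9 (c24), reply_to=6, level 0.
Iteration 1: join on id=6 -> c6 (id 6, reply_to=5, level 1).
Iteration 2: join on id=5 -> c13 (id 5, reply_to=1, level 2).
Iteration 3: join on id=1 -> c26 (id 1, reply_to=NULL, level 3).
Iteration 4: reply_to is NULL; no match; recursion stops.
level values: 0, 1, 2, 3; the maximum is 3.

3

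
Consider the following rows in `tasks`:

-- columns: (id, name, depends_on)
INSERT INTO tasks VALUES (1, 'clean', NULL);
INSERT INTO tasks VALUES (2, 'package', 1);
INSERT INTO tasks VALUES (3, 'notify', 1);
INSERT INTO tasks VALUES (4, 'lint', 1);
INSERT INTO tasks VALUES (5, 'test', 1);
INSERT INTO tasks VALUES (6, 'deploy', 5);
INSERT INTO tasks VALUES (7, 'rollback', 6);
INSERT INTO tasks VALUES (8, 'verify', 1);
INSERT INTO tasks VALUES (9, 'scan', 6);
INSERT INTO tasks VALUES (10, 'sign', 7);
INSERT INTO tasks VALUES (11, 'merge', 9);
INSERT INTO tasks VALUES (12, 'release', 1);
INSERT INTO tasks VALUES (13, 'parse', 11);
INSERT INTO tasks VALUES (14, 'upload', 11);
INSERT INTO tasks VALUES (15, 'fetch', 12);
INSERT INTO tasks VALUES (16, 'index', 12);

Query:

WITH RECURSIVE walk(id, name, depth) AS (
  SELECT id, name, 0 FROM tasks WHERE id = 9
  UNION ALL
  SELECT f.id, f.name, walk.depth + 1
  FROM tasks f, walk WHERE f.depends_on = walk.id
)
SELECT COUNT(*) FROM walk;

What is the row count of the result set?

Base: id=9 (scan) at depth 0.
Iteration 1: rows with depends_on in {9} -> merge (id 11, depth 1).
Iteration 2: rows with depends_on in {11} -> parse (id 13, depth 2), upload (id 14, depth 2).
Iteration 3: no rows with depends_on in {13,14}; recursion stops.
Total rows emitted: 4.

4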